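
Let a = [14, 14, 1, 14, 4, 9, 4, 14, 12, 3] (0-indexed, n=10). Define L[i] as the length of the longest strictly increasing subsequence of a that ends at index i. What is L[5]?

   i    0    1    2    3    4    5    6    7    8    9
a[i]   14   14    1   14    4    9    4   14   12    3
L[i]    1    1    1    2    2    3    2    4    4    2

3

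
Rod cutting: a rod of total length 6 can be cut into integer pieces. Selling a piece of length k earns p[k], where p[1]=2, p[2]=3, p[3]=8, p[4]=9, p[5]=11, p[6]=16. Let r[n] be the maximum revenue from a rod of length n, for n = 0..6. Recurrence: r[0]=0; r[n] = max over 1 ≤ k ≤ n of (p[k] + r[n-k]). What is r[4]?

   n    0    1    2    3    4    5    6
r[n]    0    2    4    8   10   12   16

10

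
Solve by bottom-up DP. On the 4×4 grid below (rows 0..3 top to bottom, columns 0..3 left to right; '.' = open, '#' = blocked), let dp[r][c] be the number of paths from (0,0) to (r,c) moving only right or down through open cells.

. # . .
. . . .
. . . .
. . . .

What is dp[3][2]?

6

r\c   0   1   2   3
  0   1   0   0   0
  1   1   1   1   1
  2   1   2   3   4
  3   1   3   6  10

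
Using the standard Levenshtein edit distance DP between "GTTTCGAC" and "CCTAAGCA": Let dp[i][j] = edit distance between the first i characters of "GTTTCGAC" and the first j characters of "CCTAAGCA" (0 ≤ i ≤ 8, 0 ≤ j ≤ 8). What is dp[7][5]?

5

   ''  C  C  T  A  A  G  C  A
''  0  1  2  3  4  5  6  7  8
 G  1  1  2  3  4  5  5  6  7
 T  2  2  2  2  3  4  5  6  7
 T  3  3  3  2  3  4  5  6  7
 T  4  4  4  3  3  4  5  6  7
 C  5  4  4  4  4  4  5  5  6
 G  6  5  5  5  5  5  4  5  6
 A  7  6  6  6  5  5  5  5  5
 C  8  7  6  7  6  6  6  5  6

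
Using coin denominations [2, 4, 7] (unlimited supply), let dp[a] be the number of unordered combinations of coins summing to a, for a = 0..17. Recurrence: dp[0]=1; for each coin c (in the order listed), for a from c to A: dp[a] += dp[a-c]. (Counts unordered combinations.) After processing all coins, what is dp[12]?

after  coin     0     1     2     3     4     5     6     7     8     9    10    11    12    13    14    15    16    17
          2     1     0     1     0     1     0     1     0     1     0     1     0     1     0     1     0     1     0
          4     1     0     1     0     2     0     2     0     3     0     3     0     4     0     4     0     5     0
          7     1     0     1     0     2     0     2     1     3     1     3     2     4     2     5     3     6     3

4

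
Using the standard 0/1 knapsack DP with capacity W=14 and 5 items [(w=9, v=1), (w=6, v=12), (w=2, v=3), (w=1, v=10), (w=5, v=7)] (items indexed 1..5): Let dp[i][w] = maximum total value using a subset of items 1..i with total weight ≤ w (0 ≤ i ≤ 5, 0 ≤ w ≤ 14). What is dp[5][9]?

25

i\w   0   1   2   3   4   5   6   7   8   9  10  11  12  13  14
  0   0   0   0   0   0   0   0   0   0   0   0   0   0   0   0
  1   0   0   0   0   0   0   0   0   0   1   1   1   1   1   1
  2   0   0   0   0   0   0  12  12  12  12  12  12  12  12  12
  3   0   0   3   3   3   3  12  12  15  15  15  15  15  15  15
  4   0  10  10  13  13  13  13  22  22  25  25  25  25  25  25
  5   0  10  10  13  13  13  17  22  22  25  25  25  29  29  32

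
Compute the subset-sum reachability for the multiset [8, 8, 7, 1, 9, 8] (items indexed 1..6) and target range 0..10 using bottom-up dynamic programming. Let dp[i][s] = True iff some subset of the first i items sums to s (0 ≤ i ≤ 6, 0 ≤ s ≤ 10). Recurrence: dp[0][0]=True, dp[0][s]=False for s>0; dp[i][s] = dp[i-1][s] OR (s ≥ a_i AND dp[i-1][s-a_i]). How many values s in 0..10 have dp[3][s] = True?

i\s   0   1   2   3   4   5   6   7   8   9  10
  0   T   F   F   F   F   F   F   F   F   F   F
  1   T   F   F   F   F   F   F   F   T   F   F
  2   T   F   F   F   F   F   F   F   T   F   F
  3   T   F   F   F   F   F   F   T   T   F   F
  4   T   T   F   F   F   F   F   T   T   T   F
  5   T   T   F   F   F   F   F   T   T   T   T
  6   T   T   F   F   F   F   F   T   T   T   T

3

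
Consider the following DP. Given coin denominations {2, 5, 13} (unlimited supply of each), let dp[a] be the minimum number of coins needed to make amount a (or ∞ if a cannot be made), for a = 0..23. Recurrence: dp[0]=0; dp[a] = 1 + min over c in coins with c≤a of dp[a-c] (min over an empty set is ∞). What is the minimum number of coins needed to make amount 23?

 a  0  1  2  3  4  5  6  7  8  9 10 11 12 13 14 15 16 17 18 19 20 21 22 23
dp  0  -  1  -  2  1  3  2  4  3  2  4  3  1  4  2  5  3  2  4  3  5  4  3
(- denotes ∞ / unreachable)

3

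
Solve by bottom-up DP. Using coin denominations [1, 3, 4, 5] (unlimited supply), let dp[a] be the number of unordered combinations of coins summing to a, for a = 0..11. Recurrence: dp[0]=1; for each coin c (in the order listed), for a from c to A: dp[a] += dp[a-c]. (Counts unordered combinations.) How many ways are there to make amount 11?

after  coin     0     1     2     3     4     5     6     7     8     9    10    11
          1     1     1     1     1     1     1     1     1     1     1     1     1
          3     1     1     1     2     2     2     3     3     3     4     4     4
          4     1     1     1     2     3     3     4     5     6     7     8     9
          5     1     1     1     2     3     4     5     6     8    10    12    14

14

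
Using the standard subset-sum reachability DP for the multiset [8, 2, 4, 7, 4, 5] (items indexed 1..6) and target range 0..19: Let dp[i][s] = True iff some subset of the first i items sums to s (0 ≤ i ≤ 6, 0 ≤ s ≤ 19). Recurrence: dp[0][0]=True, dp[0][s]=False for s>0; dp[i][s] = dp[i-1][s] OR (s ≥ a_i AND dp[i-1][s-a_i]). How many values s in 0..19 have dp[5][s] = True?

17

i\s   0   1   2   3   4   5   6   7   8   9  10  11  12  13  14  15  16  17  18  19
  0   T   F   F   F   F   F   F   F   F   F   F   F   F   F   F   F   F   F   F   F
  1   T   F   F   F   F   F   F   F   T   F   F   F   F   F   F   F   F   F   F   F
  2   T   F   T   F   F   F   F   F   T   F   T   F   F   F   F   F   F   F   F   F
  3   T   F   T   F   T   F   T   F   T   F   T   F   T   F   T   F   F   F   F   F
  4   T   F   T   F   T   F   T   T   T   T   T   T   T   T   T   T   F   T   F   T
  5   T   F   T   F   T   F   T   T   T   T   T   T   T   T   T   T   T   T   T   T
  6   T   F   T   F   T   T   T   T   T   T   T   T   T   T   T   T   T   T   T   T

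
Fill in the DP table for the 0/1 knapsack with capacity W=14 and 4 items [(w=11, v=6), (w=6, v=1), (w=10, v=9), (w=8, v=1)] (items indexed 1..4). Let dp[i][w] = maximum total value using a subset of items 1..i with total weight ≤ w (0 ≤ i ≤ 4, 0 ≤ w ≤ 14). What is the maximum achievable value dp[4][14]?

i\w   0   1   2   3   4   5   6   7   8   9  10  11  12  13  14
  0   0   0   0   0   0   0   0   0   0   0   0   0   0   0   0
  1   0   0   0   0   0   0   0   0   0   0   0   6   6   6   6
  2   0   0   0   0   0   0   1   1   1   1   1   6   6   6   6
  3   0   0   0   0   0   0   1   1   1   1   9   9   9   9   9
  4   0   0   0   0   0   0   1   1   1   1   9   9   9   9   9

9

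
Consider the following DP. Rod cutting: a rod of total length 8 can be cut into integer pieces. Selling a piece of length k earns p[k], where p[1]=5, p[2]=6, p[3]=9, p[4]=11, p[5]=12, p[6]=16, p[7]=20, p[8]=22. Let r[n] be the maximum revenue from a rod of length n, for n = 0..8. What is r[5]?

25

   n    0    1    2    3    4    5    6    7    8
r[n]    0    5   10   15   20   25   30   35   40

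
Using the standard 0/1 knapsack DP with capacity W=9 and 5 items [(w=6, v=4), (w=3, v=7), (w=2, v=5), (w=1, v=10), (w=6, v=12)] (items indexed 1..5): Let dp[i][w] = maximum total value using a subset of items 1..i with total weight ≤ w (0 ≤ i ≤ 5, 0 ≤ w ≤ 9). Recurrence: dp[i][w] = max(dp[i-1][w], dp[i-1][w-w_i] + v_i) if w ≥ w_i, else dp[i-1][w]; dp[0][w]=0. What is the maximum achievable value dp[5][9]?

i\w   0   1   2   3   4   5   6   7   8   9
  0   0   0   0   0   0   0   0   0   0   0
  1   0   0   0   0   0   0   4   4   4   4
  2   0   0   0   7   7   7   7   7   7  11
  3   0   0   5   7   7  12  12  12  12  12
  4   0  10  10  15  17  17  22  22  22  22
  5   0  10  10  15  17  17  22  22  22  27

27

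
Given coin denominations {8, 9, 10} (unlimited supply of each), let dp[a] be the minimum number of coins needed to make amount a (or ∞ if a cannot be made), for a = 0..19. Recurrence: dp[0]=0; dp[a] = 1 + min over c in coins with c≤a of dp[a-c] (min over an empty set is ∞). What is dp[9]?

1

 a  0  1  2  3  4  5  6  7  8  9 10 11 12 13 14 15 16 17 18 19
dp  0  -  -  -  -  -  -  -  1  1  1  -  -  -  -  -  2  2  2  2
(- denotes ∞ / unreachable)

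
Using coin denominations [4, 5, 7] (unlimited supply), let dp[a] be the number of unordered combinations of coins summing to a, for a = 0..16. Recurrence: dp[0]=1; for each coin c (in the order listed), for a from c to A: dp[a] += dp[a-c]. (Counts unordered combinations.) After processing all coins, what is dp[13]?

1

after  coin     0     1     2     3     4     5     6     7     8     9    10    11    12    13    14    15    16
          4     1     0     0     0     1     0     0     0     1     0     0     0     1     0     0     0     1
          5     1     0     0     0     1     1     0     0     1     1     1     0     1     1     1     1     1
          7     1     0     0     0     1     1     0     1     1     1     1     1     2     1     2     2     2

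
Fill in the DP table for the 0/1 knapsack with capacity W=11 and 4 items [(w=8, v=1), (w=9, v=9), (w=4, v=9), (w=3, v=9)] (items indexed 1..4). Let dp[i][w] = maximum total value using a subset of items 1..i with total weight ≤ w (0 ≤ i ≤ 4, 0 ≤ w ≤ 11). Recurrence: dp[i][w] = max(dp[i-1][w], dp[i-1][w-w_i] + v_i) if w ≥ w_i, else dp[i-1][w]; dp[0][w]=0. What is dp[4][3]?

9

i\w   0   1   2   3   4   5   6   7   8   9  10  11
  0   0   0   0   0   0   0   0   0   0   0   0   0
  1   0   0   0   0   0   0   0   0   1   1   1   1
  2   0   0   0   0   0   0   0   0   1   9   9   9
  3   0   0   0   0   9   9   9   9   9   9   9   9
  4   0   0   0   9   9   9   9  18  18  18  18  18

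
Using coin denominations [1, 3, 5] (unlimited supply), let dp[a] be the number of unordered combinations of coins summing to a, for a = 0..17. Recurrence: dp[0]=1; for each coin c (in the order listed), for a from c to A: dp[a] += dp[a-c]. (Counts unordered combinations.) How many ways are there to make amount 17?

after  coin     0     1     2     3     4     5     6     7     8     9    10    11    12    13    14    15    16    17
          1     1     1     1     1     1     1     1     1     1     1     1     1     1     1     1     1     1     1
          3     1     1     1     2     2     2     3     3     3     4     4     4     5     5     5     6     6     6
          5     1     1     1     2     2     3     4     4     5     6     7     8     9    10    11    13    14    15

15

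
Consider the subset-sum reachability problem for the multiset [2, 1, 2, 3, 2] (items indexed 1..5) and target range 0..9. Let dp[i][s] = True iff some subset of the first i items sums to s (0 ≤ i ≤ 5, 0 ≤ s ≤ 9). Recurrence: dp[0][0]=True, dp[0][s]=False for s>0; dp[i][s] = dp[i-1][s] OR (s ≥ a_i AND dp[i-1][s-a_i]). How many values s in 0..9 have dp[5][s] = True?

i\s   0   1   2   3   4   5   6   7   8   9
  0   T   F   F   F   F   F   F   F   F   F
  1   T   F   T   F   F   F   F   F   F   F
  2   T   T   T   T   F   F   F   F   F   F
  3   T   T   T   T   T   T   F   F   F   F
  4   T   T   T   T   T   T   T   T   T   F
  5   T   T   T   T   T   T   T   T   T   T

10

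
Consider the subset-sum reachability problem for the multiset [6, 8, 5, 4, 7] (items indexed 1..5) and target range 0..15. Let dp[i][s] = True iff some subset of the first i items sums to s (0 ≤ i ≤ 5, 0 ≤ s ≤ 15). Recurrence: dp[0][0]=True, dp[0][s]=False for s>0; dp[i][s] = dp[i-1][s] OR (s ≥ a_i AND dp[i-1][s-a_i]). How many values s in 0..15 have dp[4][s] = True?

12

i\s   0   1   2   3   4   5   6   7   8   9  10  11  12  13  14  15
  0   T   F   F   F   F   F   F   F   F   F   F   F   F   F   F   F
  1   T   F   F   F   F   F   T   F   F   F   F   F   F   F   F   F
  2   T   F   F   F   F   F   T   F   T   F   F   F   F   F   T   F
  3   T   F   F   F   F   T   T   F   T   F   F   T   F   T   T   F
  4   T   F   F   F   T   T   T   F   T   T   T   T   T   T   T   T
  5   T   F   F   F   T   T   T   T   T   T   T   T   T   T   T   T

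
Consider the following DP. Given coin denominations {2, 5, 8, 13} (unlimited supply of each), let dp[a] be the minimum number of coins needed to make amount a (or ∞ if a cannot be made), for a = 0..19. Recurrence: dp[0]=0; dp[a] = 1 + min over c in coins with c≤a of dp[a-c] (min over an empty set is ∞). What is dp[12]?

3

 a  0  1  2  3  4  5  6  7  8  9 10 11 12 13 14 15 16 17 18 19
dp  0  -  1  -  2  1  3  2  1  3  2  4  3  1  4  2  2  3  2  4
(- denotes ∞ / unreachable)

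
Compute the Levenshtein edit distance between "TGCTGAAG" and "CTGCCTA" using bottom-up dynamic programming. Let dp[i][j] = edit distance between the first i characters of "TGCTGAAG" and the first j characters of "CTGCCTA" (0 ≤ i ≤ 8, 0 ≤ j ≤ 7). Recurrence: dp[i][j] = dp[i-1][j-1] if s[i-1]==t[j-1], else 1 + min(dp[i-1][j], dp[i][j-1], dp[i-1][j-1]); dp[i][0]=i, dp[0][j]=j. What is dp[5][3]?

2

   ''  C  T  G  C  C  T  A
''  0  1  2  3  4  5  6  7
 T  1  1  1  2  3  4  5  6
 G  2  2  2  1  2  3  4  5
 C  3  2  3  2  1  2  3  4
 T  4  3  2  3  2  2  2  3
 G  5  4  3  2  3  3  3  3
 A  6  5  4  3  3  4  4  3
 A  7  6  5  4  4  4  5  4
 G  8  7  6  5  5  5  5  5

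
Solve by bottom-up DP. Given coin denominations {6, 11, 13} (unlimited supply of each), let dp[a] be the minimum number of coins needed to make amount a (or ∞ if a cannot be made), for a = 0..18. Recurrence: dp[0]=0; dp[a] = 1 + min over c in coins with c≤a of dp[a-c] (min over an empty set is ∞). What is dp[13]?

 a  0  1  2  3  4  5  6  7  8  9 10 11 12 13 14 15 16 17 18
dp  0  -  -  -  -  -  1  -  -  -  -  1  2  1  -  -  -  2  3
(- denotes ∞ / unreachable)

1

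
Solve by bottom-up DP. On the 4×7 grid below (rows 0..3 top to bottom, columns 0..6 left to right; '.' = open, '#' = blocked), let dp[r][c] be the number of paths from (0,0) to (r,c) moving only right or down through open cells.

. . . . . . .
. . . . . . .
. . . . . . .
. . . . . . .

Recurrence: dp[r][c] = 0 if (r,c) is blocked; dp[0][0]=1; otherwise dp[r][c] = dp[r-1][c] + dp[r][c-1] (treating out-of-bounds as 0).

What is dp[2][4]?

15

r\c   0   1   2   3   4   5   6
  0   1   1   1   1   1   1   1
  1   1   2   3   4   5   6   7
  2   1   3   6  10  15  21  28
  3   1   4  10  20  35  56  84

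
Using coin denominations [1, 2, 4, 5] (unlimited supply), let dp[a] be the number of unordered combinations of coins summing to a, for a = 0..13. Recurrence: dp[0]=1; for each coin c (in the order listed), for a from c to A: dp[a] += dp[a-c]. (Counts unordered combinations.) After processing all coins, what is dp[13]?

after  coin     0     1     2     3     4     5     6     7     8     9    10    11    12    13
          1     1     1     1     1     1     1     1     1     1     1     1     1     1     1
          2     1     1     2     2     3     3     4     4     5     5     6     6     7     7
          4     1     1     2     2     4     4     6     6     9     9    12    12    16    16
          5     1     1     2     2     4     5     7     8    11    13    17    19    24    27

27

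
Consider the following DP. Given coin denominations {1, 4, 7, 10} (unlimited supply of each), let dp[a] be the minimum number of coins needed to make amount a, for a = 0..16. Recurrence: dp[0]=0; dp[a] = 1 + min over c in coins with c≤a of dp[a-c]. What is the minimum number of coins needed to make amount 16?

4

 a  0  1  2  3  4  5  6  7  8  9 10 11 12 13 14 15 16
dp  0  1  2  3  1  2  3  1  2  3  1  2  3  4  2  3  4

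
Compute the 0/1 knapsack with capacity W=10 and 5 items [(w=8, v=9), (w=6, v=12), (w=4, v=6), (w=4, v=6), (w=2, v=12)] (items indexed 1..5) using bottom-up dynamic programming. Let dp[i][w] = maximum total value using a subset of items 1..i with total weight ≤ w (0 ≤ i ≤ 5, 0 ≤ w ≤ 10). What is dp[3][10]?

18

i\w   0   1   2   3   4   5   6   7   8   9  10
  0   0   0   0   0   0   0   0   0   0   0   0
  1   0   0   0   0   0   0   0   0   9   9   9
  2   0   0   0   0   0   0  12  12  12  12  12
  3   0   0   0   0   6   6  12  12  12  12  18
  4   0   0   0   0   6   6  12  12  12  12  18
  5   0   0  12  12  12  12  18  18  24  24  24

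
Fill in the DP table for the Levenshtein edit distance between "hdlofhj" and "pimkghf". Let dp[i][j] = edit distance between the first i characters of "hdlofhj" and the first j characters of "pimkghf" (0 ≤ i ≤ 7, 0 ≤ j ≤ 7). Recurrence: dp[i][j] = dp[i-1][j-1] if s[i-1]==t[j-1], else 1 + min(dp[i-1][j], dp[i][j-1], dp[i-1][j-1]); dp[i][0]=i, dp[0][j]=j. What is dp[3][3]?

3

   ''  p  i  m  k  g  h  f
''  0  1  2  3  4  5  6  7
 h  1  1  2  3  4  5  5  6
 d  2  2  2  3  4  5  6  6
 l  3  3  3  3  4  5  6  7
 o  4  4  4  4  4  5  6  7
 f  5  5  5  5  5  5  6  6
 h  6  6  6  6  6  6  5  6
 j  7  7  7  7  7  7  6  6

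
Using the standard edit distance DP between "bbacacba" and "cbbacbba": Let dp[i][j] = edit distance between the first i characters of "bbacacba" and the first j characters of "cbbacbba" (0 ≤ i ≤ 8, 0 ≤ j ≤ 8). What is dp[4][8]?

   ''  c  b  b  a  c  b  b  a
''  0  1  2  3  4  5  6  7  8
 b  1  1  1  2  3  4  5  6  7
 b  2  2  1  1  2  3  4  5  6
 a  3  3  2  2  1  2  3  4  5
 c  4  3  3  3  2  1  2  3  4
 a  5  4  4  4  3  2  2  3  3
 c  6  5  5  5  4  3  3  3  4
 b  7  6  5  5  5  4  3  3  4
 a  8  7  6  6  5  5  4  4  3

4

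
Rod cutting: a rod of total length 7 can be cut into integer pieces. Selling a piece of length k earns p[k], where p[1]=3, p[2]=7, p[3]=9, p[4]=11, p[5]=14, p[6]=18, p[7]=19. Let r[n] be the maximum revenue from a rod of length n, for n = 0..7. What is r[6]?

   n    0    1    2    3    4    5    6    7
r[n]    0    3    7   10   14   17   21   24

21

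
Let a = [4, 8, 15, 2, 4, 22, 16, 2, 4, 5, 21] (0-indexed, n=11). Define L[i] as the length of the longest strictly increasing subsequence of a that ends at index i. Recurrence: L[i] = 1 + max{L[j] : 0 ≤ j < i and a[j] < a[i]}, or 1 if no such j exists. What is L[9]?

3

   i    0    1    2    3    4    5    6    7    8    9   10
a[i]    4    8   15    2    4   22   16    2    4    5   21
L[i]    1    2    3    1    2    4    4    1    2    3    5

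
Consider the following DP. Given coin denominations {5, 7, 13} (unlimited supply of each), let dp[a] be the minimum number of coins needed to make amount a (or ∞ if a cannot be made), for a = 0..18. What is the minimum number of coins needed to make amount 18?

 a  0  1  2  3  4  5  6  7  8  9 10 11 12 13 14 15 16 17 18
dp  0  -  -  -  -  1  -  1  -  -  2  -  2  1  2  3  -  3  2
(- denotes ∞ / unreachable)

2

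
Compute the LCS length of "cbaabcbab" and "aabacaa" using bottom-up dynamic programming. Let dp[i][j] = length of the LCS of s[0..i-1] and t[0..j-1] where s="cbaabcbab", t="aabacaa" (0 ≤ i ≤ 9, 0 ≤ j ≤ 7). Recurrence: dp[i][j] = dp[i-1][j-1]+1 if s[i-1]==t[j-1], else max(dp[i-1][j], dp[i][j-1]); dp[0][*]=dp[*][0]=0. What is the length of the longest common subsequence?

5

   ''  a  a  b  a  c  a  a
''  0  0  0  0  0  0  0  0
 c  0  0  0  0  0  1  1  1
 b  0  0  0  1  1  1  1  1
 a  0  1  1  1  2  2  2  2
 a  0  1  2  2  2  2  3  3
 b  0  1  2  3  3  3  3  3
 c  0  1  2  3  3  4  4  4
 b  0  1  2  3  3  4  4  4
 a  0  1  2  3  4  4  5  5
 b  0  1  2  3  4  4  5  5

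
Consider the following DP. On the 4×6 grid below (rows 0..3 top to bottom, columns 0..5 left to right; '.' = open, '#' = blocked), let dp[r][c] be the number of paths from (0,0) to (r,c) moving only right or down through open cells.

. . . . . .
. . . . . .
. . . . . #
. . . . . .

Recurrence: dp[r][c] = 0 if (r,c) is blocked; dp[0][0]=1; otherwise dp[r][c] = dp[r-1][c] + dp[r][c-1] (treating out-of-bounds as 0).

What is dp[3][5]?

r\c   0   1   2   3   4   5
  0   1   1   1   1   1   1
  1   1   2   3   4   5   6
  2   1   3   6  10  15   0
  3   1   4  10  20  35  35

35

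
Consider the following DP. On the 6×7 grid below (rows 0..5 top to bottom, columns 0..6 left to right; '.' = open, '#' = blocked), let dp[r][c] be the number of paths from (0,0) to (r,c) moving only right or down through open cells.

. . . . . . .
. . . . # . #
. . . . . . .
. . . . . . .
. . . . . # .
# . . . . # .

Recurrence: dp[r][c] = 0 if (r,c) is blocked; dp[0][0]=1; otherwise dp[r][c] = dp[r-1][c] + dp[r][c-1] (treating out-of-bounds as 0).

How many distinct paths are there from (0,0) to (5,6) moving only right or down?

52

r\c   0   1   2   3   4   5   6
  0   1   1   1   1   1   1   1
  1   1   2   3   4   0   1   0
  2   1   3   6  10  10  11  11
  3   1   4  10  20  30  41  52
  4   1   5  15  35  65   0  52
  5   0   5  20  55 120   0  52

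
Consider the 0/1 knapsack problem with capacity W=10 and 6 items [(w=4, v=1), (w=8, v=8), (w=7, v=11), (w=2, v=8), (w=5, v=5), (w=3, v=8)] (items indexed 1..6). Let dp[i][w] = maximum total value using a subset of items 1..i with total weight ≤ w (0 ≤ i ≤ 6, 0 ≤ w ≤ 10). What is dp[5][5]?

i\w   0   1   2   3   4   5   6   7   8   9  10
  0   0   0   0   0   0   0   0   0   0   0   0
  1   0   0   0   0   1   1   1   1   1   1   1
  2   0   0   0   0   1   1   1   1   8   8   8
  3   0   0   0   0   1   1   1  11  11  11  11
  4   0   0   8   8   8   8   9  11  11  19  19
  5   0   0   8   8   8   8   9  13  13  19  19
  6   0   0   8   8   8  16  16  16  16  19  21

8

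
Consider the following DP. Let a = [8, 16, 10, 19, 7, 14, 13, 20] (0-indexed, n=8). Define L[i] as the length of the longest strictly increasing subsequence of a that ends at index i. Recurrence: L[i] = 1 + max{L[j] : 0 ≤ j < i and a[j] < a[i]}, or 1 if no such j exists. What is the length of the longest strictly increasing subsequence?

   i    0    1    2    3    4    5    6    7
a[i]    8   16   10   19    7   14   13   20
L[i]    1    2    2    3    1    3    3    4

4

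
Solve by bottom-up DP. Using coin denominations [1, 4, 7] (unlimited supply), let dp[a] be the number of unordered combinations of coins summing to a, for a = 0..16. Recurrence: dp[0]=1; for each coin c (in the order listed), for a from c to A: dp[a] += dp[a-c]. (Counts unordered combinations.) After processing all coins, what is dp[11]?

after  coin     0     1     2     3     4     5     6     7     8     9    10    11    12    13    14    15    16
          1     1     1     1     1     1     1     1     1     1     1     1     1     1     1     1     1     1
          4     1     1     1     1     2     2     2     2     3     3     3     3     4     4     4     4     5
          7     1     1     1     1     2     2     2     3     4     4     4     5     6     6     7     8     9

5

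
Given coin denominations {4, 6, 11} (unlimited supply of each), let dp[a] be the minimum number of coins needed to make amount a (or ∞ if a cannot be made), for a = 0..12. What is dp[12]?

2

 a  0  1  2  3  4  5  6  7  8  9 10 11 12
dp  0  -  -  -  1  -  1  -  2  -  2  1  2
(- denotes ∞ / unreachable)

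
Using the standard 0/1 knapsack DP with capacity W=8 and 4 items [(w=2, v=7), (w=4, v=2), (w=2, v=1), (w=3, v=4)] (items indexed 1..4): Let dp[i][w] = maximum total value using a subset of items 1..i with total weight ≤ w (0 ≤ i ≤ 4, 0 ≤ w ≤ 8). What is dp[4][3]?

7

i\w   0   1   2   3   4   5   6   7   8
  0   0   0   0   0   0   0   0   0   0
  1   0   0   7   7   7   7   7   7   7
  2   0   0   7   7   7   7   9   9   9
  3   0   0   7   7   8   8   9   9  10
  4   0   0   7   7   8  11  11  12  12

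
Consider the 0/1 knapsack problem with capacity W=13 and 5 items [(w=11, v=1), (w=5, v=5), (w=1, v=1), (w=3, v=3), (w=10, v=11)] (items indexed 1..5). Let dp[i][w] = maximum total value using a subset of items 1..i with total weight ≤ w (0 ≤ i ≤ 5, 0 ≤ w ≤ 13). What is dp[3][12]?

i\w   0   1   2   3   4   5   6   7   8   9  10  11  12  13
  0   0   0   0   0   0   0   0   0   0   0   0   0   0   0
  1   0   0   0   0   0   0   0   0   0   0   0   1   1   1
  2   0   0   0   0   0   5   5   5   5   5   5   5   5   5
  3   0   1   1   1   1   5   6   6   6   6   6   6   6   6
  4   0   1   1   3   4   5   6   6   8   9   9   9   9   9
  5   0   1   1   3   4   5   6   6   8   9  11  12  12  14

6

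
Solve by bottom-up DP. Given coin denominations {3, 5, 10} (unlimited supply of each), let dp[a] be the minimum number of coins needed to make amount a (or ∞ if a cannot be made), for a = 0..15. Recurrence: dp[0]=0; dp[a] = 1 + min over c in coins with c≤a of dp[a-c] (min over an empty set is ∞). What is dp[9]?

3

 a  0  1  2  3  4  5  6  7  8  9 10 11 12 13 14 15
dp  0  -  -  1  -  1  2  -  2  3  1  3  4  2  4  2
(- denotes ∞ / unreachable)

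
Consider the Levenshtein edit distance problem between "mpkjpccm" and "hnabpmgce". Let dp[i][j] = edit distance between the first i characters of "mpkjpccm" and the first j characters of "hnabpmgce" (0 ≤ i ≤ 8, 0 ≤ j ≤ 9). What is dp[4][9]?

8

   ''  h  n  a  b  p  m  g  c  e
''  0  1  2  3  4  5  6  7  8  9
 m  1  1  2  3  4  5  5  6  7  8
 p  2  2  2  3  4  4  5  6  7  8
 k  3  3  3  3  4  5  5  6  7  8
 j  4  4  4  4  4  5  6  6  7  8
 p  5  5  5  5  5  4  5  6  7  8
 c  6  6  6  6  6  5  5  6  6  7
 c  7  7  7  7  7  6  6  6  6  7
 m  8  8  8  8  8  7  6  7  7  7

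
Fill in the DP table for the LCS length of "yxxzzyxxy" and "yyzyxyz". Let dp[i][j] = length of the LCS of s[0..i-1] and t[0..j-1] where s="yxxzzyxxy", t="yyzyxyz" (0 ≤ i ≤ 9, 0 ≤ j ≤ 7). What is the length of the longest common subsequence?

5

   ''  y  y  z  y  x  y  z
''  0  0  0  0  0  0  0  0
 y  0  1  1  1  1  1  1  1
 x  0  1  1  1  1  2  2  2
 x  0  1  1  1  1  2  2  2
 z  0  1  1  2  2  2  2  3
 z  0  1  1  2  2  2  2  3
 y  0  1  2  2  3  3  3  3
 x  0  1  2  2  3  4  4  4
 x  0  1  2  2  3  4  4  4
 y  0  1  2  2  3  4  5  5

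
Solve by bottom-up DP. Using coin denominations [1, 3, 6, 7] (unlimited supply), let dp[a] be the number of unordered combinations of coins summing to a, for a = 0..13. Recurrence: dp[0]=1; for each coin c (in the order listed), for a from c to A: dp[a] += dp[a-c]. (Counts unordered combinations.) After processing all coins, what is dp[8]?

5

after  coin     0     1     2     3     4     5     6     7     8     9    10    11    12    13
          1     1     1     1     1     1     1     1     1     1     1     1     1     1     1
          3     1     1     1     2     2     2     3     3     3     4     4     4     5     5
          6     1     1     1     2     2     2     4     4     4     6     6     6     9     9
          7     1     1     1     2     2     2     4     5     5     7     8     8    11    13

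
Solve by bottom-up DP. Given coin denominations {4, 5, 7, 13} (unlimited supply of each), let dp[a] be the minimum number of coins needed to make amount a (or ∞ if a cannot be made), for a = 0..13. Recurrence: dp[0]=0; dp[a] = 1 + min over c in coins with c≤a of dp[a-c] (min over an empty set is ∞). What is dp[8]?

 a  0  1  2  3  4  5  6  7  8  9 10 11 12 13
dp  0  -  -  -  1  1  -  1  2  2  2  2  2  1
(- denotes ∞ / unreachable)

2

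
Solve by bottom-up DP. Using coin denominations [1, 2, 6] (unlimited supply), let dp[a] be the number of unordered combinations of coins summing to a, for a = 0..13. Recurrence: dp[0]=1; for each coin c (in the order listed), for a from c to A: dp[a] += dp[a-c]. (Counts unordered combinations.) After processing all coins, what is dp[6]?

5

after  coin     0     1     2     3     4     5     6     7     8     9    10    11    12    13
          1     1     1     1     1     1     1     1     1     1     1     1     1     1     1
          2     1     1     2     2     3     3     4     4     5     5     6     6     7     7
          6     1     1     2     2     3     3     5     5     7     7     9     9    12    12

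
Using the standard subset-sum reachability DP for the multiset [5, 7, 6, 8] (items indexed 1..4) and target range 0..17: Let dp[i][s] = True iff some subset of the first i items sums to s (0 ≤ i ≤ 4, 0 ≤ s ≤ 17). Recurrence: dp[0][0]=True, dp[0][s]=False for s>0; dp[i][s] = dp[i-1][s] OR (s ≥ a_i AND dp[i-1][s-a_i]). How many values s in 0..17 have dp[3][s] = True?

i\s   0   1   2   3   4   5   6   7   8   9  10  11  12  13  14  15  16  17
  0   T   F   F   F   F   F   F   F   F   F   F   F   F   F   F   F   F   F
  1   T   F   F   F   F   T   F   F   F   F   F   F   F   F   F   F   F   F
  2   T   F   F   F   F   T   F   T   F   F   F   F   T   F   F   F   F   F
  3   T   F   F   F   F   T   T   T   F   F   F   T   T   T   F   F   F   F
  4   T   F   F   F   F   T   T   T   T   F   F   T   T   T   T   T   F   F

7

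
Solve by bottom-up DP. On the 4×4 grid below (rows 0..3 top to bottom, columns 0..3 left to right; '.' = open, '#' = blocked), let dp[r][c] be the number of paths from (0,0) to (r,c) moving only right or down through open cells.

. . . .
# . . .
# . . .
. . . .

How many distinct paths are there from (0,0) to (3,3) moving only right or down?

10

r\c   0   1   2   3
  0   1   1   1   1
  1   0   1   2   3
  2   0   1   3   6
  3   0   1   4  10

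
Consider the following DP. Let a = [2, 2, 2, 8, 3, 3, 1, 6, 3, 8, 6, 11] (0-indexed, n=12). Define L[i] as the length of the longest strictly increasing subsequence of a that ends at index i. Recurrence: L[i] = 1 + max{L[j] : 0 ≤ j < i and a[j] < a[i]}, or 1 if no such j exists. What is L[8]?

   i    0    1    2    3    4    5    6    7    8    9   10   11
a[i]    2    2    2    8    3    3    1    6    3    8    6   11
L[i]    1    1    1    2    2    2    1    3    2    4    3    5

2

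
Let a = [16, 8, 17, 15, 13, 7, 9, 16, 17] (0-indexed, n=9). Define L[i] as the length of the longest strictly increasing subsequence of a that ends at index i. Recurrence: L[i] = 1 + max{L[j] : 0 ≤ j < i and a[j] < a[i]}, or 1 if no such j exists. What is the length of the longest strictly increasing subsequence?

   i    0    1    2    3    4    5    6    7    8
a[i]   16    8   17   15   13    7    9   16   17
L[i]    1    1    2    2    2    1    2    3    4

4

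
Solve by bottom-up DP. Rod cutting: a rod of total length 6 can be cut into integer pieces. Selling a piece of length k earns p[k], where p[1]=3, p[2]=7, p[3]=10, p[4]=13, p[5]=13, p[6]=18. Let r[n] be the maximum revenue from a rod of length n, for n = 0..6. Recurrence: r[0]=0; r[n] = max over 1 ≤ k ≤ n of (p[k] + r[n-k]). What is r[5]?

   n    0    1    2    3    4    5    6
r[n]    0    3    7   10   14   17   21

17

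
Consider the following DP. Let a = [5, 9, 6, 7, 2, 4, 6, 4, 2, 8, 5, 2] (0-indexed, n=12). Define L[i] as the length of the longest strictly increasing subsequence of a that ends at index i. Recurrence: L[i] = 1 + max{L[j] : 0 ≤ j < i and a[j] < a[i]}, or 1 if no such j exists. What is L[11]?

   i    0    1    2    3    4    5    6    7    8    9   10   11
a[i]    5    9    6    7    2    4    6    4    2    8    5    2
L[i]    1    2    2    3    1    2    3    2    1    4    3    1

1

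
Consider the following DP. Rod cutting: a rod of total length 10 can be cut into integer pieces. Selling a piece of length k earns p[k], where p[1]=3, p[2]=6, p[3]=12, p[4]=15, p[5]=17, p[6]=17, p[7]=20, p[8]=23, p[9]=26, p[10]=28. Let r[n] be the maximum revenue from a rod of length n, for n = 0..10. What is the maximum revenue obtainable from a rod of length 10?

   n    0    1    2    3    4    5    6    7    8    9   10
r[n]    0    3    6   12   15   18   24   27   30   36   39

39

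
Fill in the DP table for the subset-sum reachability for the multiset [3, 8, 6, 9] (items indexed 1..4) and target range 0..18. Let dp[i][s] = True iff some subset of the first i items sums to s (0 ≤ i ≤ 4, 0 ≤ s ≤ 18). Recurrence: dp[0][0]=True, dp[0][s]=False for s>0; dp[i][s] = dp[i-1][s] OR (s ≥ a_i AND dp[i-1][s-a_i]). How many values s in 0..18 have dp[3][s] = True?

8

i\s   0   1   2   3   4   5   6   7   8   9  10  11  12  13  14  15  16  17  18
  0   T   F   F   F   F   F   F   F   F   F   F   F   F   F   F   F   F   F   F
  1   T   F   F   T   F   F   F   F   F   F   F   F   F   F   F   F   F   F   F
  2   T   F   F   T   F   F   F   F   T   F   F   T   F   F   F   F   F   F   F
  3   T   F   F   T   F   F   T   F   T   T   F   T   F   F   T   F   F   T   F
  4   T   F   F   T   F   F   T   F   T   T   F   T   T   F   T   T   F   T   T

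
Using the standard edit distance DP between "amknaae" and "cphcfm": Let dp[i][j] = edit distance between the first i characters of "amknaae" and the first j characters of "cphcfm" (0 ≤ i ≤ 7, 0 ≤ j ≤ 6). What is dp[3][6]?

6

   ''  c  p  h  c  f  m
''  0  1  2  3  4  5  6
 a  1  1  2  3  4  5  6
 m  2  2  2  3  4  5  5
 k  3  3  3  3  4  5  6
 n  4  4  4  4  4  5  6
 a  5  5  5  5  5  5  6
 a  6  6  6  6  6  6  6
 e  7  7  7  7  7  7  7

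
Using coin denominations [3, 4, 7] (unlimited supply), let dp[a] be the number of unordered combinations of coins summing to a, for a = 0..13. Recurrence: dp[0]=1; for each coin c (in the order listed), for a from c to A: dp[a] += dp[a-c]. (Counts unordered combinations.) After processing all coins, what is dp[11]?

after  coin     0     1     2     3     4     5     6     7     8     9    10    11    12    13
          3     1     0     0     1     0     0     1     0     0     1     0     0     1     0
          4     1     0     0     1     1     0     1     1     1     1     1     1     2     1
          7     1     0     0     1     1     0     1     2     1     1     2     2     2     2

2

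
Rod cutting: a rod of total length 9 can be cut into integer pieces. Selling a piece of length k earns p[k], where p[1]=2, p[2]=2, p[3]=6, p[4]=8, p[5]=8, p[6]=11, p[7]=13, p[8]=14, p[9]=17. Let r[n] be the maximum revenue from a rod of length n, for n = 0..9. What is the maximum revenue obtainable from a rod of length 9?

18

   n    0    1    2    3    4    5    6    7    8    9
r[n]    0    2    4    6    8   10   12   14   16   18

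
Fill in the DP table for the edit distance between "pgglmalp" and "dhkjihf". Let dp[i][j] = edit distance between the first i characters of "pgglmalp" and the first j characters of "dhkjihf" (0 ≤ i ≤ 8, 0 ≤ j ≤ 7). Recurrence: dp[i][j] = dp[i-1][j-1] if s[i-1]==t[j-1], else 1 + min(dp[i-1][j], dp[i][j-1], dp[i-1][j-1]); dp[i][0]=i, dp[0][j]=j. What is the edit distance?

8

   ''  d  h  k  j  i  h  f
''  0  1  2  3  4  5  6  7
 p  1  1  2  3  4  5  6  7
 g  2  2  2  3  4  5  6  7
 g  3  3  3  3  4  5  6  7
 l  4  4  4  4  4  5  6  7
 m  5  5  5  5  5  5  6  7
 a  6  6  6  6  6  6  6  7
 l  7  7  7  7  7  7  7  7
 p  8  8  8  8  8  8  8  8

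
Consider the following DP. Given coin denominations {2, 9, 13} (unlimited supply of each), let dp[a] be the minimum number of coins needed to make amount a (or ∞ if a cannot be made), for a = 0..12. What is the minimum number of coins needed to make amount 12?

6

 a  0  1  2  3  4  5  6  7  8  9 10 11 12
dp  0  -  1  -  2  -  3  -  4  1  5  2  6
(- denotes ∞ / unreachable)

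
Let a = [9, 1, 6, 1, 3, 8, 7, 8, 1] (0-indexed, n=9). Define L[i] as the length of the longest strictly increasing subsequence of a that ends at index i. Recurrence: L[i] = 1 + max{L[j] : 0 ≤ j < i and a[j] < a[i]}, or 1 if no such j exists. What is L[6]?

   i    0    1    2    3    4    5    6    7    8
a[i]    9    1    6    1    3    8    7    8    1
L[i]    1    1    2    1    2    3    3    4    1

3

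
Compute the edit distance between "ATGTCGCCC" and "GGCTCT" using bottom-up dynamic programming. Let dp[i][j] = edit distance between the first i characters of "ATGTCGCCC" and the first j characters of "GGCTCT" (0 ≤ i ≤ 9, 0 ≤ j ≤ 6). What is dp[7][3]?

4

   ''  G  G  C  T  C  T
''  0  1  2  3  4  5  6
 A  1  1  2  3  4  5  6
 T  2  2  2  3  3  4  5
 G  3  2  2  3  4  4  5
 T  4  3  3  3  3  4  4
 C  5  4  4  3  4  3  4
 G  6  5  4  4  4  4  4
 C  7  6  5  4  5  4  5
 C  8  7  6  5  5  5  5
 C  9  8  7  6  6  5  6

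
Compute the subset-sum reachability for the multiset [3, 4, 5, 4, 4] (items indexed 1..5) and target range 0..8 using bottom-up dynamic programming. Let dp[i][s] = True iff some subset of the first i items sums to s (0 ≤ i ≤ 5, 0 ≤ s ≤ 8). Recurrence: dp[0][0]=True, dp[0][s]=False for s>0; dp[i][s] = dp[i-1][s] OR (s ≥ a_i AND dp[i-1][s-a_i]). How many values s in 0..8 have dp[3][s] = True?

6

i\s   0   1   2   3   4   5   6   7   8
  0   T   F   F   F   F   F   F   F   F
  1   T   F   F   T   F   F   F   F   F
  2   T   F   F   T   T   F   F   T   F
  3   T   F   F   T   T   T   F   T   T
  4   T   F   F   T   T   T   F   T   T
  5   T   F   F   T   T   T   F   T   T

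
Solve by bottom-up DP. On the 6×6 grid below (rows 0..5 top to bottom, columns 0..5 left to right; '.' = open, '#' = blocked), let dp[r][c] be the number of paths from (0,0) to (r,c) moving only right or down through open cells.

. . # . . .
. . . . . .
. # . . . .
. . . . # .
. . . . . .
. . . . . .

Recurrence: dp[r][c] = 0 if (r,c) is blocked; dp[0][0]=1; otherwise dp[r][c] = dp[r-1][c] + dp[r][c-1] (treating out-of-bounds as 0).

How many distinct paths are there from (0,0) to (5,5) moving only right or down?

r\c   0   1   2   3   4   5
  0   1   1   0   0   0   0
  1   1   2   2   2   2   2
  2   1   0   2   4   6   8
  3   1   1   3   7   0   8
  4   1   2   5  12  12  20
  5   1   3   8  20  32  52

52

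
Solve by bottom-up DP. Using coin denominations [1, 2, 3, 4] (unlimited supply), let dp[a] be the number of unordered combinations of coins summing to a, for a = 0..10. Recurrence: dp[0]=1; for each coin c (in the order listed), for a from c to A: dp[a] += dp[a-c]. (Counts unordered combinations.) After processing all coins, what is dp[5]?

6

after  coin     0     1     2     3     4     5     6     7     8     9    10
          1     1     1     1     1     1     1     1     1     1     1     1
          2     1     1     2     2     3     3     4     4     5     5     6
          3     1     1     2     3     4     5     7     8    10    12    14
          4     1     1     2     3     5     6     9    11    15    18    23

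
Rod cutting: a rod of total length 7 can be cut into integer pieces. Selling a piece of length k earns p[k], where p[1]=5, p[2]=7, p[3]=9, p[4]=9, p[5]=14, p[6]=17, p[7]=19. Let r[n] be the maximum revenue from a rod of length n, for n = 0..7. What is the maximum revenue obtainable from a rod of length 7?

35

   n    0    1    2    3    4    5    6    7
r[n]    0    5   10   15   20   25   30   35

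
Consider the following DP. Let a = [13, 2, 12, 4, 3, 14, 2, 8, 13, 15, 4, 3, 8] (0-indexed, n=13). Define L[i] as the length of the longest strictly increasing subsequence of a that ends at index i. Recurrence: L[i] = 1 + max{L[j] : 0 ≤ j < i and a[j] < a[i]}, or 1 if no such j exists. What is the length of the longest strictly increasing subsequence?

5

   i    0    1    2    3    4    5    6    7    8    9   10   11   12
a[i]   13    2   12    4    3   14    2    8   13   15    4    3    8
L[i]    1    1    2    2    2    3    1    3    4    5    3    2    4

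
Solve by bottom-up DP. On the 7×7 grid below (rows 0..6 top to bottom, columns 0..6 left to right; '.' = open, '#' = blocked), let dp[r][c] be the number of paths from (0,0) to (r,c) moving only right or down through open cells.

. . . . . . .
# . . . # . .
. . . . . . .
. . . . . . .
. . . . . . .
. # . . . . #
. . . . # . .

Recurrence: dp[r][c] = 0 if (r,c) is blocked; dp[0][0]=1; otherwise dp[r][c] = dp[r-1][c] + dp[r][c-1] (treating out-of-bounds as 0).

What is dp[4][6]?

r\c   0   1   2   3   4   5   6
  0   1   1   1   1   1   1   1
  1   0   1   2   3   0   1   2
  2   0   1   3   6   6   7   9
  3   0   1   4  10  16  23  32
  4   0   1   5  15  31  54  86
  5   0   0   5  20  51 105   0
  6   0   0   5  25   0 105 105

86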